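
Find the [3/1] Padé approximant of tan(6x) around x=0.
72*x**3 + 6*x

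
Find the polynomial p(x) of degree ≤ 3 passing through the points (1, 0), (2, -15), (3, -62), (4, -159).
-3*x**3 + 2*x**2 + 1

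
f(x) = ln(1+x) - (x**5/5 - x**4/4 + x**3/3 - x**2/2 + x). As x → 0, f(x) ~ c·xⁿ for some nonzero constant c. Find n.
6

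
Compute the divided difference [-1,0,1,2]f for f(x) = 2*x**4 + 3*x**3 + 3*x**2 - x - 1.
7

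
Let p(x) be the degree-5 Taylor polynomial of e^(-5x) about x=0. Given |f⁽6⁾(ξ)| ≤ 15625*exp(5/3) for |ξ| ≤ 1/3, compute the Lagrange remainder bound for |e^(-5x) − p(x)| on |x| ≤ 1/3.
3125*exp(5/3)/104976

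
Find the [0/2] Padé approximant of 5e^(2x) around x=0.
5/(2*x**2 - 2*x + 1)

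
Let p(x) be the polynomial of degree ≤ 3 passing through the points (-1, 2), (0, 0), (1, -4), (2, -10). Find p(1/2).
-7/4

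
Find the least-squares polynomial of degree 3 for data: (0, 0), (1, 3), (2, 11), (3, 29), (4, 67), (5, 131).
-1/14 + (109/28)x + (-25/14)x² + (5/4)x³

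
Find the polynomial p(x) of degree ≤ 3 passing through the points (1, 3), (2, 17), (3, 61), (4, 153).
3*x**3 - 3*x**2 + 2*x + 1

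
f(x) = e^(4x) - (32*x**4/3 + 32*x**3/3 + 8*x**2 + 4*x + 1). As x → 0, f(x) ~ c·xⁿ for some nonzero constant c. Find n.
5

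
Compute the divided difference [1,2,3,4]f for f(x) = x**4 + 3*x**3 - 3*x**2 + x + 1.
13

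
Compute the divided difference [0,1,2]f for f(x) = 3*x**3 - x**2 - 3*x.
8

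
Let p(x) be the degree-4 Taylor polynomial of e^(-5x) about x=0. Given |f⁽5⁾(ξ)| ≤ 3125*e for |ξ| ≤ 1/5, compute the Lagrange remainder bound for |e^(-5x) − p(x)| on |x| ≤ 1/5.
e/120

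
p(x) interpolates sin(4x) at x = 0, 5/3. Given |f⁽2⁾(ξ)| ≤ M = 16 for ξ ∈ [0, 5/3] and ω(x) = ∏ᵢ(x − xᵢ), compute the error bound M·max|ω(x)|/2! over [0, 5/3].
50/9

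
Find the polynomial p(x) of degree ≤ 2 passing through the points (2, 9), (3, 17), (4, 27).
x**2 + 3*x - 1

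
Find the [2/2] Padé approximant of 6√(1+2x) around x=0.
(15*x**2/2 + 15*x + 6)/(x**2/4 + 3*x/2 + 1)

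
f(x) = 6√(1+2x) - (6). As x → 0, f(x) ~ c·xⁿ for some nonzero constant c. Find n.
1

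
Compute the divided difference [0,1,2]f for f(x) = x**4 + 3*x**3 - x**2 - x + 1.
15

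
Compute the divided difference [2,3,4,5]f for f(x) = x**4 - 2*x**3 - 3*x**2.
12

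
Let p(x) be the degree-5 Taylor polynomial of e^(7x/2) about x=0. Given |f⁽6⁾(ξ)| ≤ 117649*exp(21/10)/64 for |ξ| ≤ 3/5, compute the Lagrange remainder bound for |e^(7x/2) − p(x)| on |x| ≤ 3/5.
9529569*exp(21/10)/80000000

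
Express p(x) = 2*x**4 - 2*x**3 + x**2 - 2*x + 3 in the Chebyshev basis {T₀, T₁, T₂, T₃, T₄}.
(17/4)T₀ + (-7/2)T₁ + (3/2)T₂ + (-1/2)T₃ + (1/4)T₄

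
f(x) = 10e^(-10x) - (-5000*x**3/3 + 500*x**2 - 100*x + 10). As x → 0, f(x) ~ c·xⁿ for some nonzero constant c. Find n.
4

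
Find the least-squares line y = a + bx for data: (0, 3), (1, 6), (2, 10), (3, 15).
a = 5/2, b = 4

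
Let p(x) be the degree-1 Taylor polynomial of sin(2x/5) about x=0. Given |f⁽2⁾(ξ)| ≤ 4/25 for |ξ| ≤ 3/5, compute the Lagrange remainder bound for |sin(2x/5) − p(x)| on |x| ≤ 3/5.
18/625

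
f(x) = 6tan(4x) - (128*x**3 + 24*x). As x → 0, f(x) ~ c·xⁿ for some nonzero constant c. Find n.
5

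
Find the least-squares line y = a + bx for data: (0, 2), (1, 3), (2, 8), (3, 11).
a = 6/5, b = 16/5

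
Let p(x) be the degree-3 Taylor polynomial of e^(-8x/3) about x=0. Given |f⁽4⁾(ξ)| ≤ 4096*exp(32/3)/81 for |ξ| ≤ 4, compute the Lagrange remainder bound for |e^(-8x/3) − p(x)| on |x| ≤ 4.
131072*exp(32/3)/243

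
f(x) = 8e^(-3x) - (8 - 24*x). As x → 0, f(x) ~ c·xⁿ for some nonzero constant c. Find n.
2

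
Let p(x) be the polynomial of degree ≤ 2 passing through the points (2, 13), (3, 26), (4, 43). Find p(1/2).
1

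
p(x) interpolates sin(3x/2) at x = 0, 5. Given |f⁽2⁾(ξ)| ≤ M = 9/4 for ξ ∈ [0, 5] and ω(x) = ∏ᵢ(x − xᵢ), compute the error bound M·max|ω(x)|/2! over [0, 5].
225/32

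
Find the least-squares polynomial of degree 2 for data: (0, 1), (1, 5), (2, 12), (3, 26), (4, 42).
36/35 + (101/70)x + (31/14)x²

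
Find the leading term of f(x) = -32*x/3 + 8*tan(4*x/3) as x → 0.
512*x**3/81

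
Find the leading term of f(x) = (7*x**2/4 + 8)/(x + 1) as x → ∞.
7*x/4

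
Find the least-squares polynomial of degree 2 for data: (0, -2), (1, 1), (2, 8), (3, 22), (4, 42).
-61/35 + (-57/70)x + (41/14)x²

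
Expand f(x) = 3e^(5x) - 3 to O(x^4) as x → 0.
15*x + 75*x**2/2 + 125*x**3/2 + O(x**4)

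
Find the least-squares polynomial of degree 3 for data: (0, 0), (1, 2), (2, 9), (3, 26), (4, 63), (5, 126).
-1/14 + (81/28)x + (-25/14)x² + (5/4)x³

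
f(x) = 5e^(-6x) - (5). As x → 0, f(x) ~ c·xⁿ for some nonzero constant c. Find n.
1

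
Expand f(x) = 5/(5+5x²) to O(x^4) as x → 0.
1 - x**2 + O(x**4)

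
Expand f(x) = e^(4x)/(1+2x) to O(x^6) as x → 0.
1 + 2*x + 4*x**2 + 8*x**3/3 + 16*x**4/3 - 32*x**5/15 + O(x**6)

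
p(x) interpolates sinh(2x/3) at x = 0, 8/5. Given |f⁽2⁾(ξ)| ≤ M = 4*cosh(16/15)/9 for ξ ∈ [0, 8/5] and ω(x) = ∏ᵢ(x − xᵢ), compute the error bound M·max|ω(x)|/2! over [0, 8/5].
32*cosh(16/15)/225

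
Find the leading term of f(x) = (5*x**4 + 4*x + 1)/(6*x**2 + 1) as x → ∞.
5*x**2/6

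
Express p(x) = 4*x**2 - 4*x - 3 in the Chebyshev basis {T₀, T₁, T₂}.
-T₀ + (-4)T₁ + (2)T₂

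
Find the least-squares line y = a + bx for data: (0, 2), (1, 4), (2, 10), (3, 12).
a = 8/5, b = 18/5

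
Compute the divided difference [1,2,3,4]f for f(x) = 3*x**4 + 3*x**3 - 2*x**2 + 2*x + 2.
33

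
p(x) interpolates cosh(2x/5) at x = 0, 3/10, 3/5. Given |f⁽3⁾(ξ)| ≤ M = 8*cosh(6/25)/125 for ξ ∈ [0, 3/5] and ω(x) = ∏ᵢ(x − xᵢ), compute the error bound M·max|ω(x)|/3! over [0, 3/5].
sqrt(3)*cosh(6/25)/15625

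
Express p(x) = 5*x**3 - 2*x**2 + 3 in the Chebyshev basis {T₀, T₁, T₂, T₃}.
(2)T₀ + (15/4)T₁ - T₂ + (5/4)T₃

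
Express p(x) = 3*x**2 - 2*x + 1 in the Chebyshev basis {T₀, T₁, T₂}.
(5/2)T₀ + (-2)T₁ + (3/2)T₂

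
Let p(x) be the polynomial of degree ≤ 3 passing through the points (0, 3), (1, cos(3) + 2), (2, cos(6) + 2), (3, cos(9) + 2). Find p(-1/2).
-5*cos(9)/16 + 21*cos(6)/16 - 35*cos(3)/16 + 67/16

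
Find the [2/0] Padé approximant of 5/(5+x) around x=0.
x**2/25 - x/5 + 1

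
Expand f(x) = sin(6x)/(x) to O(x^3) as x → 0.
6 - 36*x**2 + O(x**3)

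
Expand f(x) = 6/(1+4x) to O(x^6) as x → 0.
6 - 24*x + 96*x**2 - 384*x**3 + 1536*x**4 - 6144*x**5 + O(x**6)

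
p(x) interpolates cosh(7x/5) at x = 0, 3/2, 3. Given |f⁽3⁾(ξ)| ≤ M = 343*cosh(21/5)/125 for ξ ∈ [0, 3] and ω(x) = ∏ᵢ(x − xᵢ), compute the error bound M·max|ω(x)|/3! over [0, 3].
343*sqrt(3)*cosh(21/5)/1000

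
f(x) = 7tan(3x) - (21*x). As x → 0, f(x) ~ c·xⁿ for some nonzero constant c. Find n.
3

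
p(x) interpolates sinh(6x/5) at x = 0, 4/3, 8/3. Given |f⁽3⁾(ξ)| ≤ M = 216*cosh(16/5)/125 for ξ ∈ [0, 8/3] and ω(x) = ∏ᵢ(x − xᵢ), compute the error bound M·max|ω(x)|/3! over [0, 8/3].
512*sqrt(3)*cosh(16/5)/3375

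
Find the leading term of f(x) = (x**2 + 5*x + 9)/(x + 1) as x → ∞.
x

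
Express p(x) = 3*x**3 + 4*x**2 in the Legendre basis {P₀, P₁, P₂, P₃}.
(4/3)P₀ + (9/5)P₁ + (8/3)P₂ + (6/5)P₃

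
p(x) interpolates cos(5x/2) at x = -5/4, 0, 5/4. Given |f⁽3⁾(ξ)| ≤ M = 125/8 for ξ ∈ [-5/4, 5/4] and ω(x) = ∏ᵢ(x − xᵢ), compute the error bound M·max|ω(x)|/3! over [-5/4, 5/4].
15625*sqrt(3)/13824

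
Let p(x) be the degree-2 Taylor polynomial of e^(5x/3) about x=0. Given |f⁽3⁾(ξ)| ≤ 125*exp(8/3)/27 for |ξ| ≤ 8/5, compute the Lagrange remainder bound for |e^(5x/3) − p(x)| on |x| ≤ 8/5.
256*exp(8/3)/81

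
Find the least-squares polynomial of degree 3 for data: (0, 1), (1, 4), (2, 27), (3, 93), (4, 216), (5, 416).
7/6 + (-715/252)x + (85/42)x² + (109/36)x³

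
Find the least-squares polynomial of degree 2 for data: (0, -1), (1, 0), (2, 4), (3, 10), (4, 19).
-36/35 + (-1/7)x + (9/7)x²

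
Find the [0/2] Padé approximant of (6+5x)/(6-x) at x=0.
1/(5*x**2/6 - x + 1)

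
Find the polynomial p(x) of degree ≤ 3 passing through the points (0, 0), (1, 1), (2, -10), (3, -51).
-3*x**3 + 3*x**2 + x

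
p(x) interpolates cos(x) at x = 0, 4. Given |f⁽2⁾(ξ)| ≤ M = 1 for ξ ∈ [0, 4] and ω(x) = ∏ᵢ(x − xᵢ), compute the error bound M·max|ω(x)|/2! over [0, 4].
2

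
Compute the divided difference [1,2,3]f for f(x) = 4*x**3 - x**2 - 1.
23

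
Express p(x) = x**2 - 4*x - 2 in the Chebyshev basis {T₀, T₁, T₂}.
(-3/2)T₀ + (-4)T₁ + (1/2)T₂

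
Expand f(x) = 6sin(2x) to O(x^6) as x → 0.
12*x - 8*x**3 + 8*x**5/5 + O(x**6)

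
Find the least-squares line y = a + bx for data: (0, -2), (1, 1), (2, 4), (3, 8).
a = -11/5, b = 33/10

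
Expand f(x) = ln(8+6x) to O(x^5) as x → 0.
log(8) + 3*x/4 - 9*x**2/32 + 9*x**3/64 - 81*x**4/1024 + O(x**5)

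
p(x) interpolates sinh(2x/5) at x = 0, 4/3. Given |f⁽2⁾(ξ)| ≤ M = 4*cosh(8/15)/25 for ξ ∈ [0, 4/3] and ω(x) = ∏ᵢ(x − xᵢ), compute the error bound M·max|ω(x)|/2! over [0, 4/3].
8*cosh(8/15)/225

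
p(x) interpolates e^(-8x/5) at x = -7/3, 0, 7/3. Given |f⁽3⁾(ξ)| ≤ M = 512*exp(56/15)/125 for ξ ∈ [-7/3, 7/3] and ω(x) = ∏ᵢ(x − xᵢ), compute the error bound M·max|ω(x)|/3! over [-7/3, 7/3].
175616*sqrt(3)*exp(56/15)/91125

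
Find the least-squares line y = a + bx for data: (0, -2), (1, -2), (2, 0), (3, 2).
a = -13/5, b = 7/5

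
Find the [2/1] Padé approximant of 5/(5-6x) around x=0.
1/(1 - 6*x/5)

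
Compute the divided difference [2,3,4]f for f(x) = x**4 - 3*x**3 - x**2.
27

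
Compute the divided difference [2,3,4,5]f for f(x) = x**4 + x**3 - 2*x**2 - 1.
15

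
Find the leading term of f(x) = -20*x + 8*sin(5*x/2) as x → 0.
-125*x**3/6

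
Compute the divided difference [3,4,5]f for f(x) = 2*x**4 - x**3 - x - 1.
182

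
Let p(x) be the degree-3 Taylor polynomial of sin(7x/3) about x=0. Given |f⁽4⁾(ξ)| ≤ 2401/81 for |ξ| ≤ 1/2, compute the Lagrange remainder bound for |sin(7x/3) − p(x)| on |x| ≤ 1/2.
2401/31104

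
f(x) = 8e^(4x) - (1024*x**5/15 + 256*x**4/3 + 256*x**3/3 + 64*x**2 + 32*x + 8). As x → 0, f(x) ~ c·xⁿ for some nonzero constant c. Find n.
6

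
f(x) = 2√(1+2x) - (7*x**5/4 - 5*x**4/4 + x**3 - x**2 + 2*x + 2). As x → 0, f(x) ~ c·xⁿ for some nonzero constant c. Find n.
6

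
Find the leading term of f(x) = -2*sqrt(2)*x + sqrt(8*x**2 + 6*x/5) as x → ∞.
3*sqrt(2)/20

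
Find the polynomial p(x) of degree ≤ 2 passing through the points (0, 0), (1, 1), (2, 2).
x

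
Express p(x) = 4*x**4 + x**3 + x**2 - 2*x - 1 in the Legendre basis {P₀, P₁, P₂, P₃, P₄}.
(2/15)P₀ + (-7/5)P₁ + (62/21)P₂ + (2/5)P₃ + (32/35)P₄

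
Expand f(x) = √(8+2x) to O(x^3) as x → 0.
2*sqrt(2) + sqrt(2)*x/4 - sqrt(2)*x**2/64 + O(x**3)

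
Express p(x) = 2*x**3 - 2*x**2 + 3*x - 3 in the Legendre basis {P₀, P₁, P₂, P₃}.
(-11/3)P₀ + (21/5)P₁ + (-4/3)P₂ + (4/5)P₃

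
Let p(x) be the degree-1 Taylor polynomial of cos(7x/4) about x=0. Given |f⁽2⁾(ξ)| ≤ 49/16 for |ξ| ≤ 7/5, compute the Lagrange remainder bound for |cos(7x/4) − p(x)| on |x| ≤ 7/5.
2401/800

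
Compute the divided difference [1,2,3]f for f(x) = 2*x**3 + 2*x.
12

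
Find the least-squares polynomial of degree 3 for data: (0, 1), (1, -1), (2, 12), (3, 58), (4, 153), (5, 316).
62/63 + (-1409/378)x + (-289/252)x² + (313/108)x³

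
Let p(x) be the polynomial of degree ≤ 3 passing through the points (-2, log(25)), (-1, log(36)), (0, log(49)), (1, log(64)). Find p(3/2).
log(294912*2**(3/4)*2100875**(1/8)*3**(5/8)/84035)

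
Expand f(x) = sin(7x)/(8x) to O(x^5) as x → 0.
7/8 - 343*x**2/48 + 16807*x**4/960 + O(x**5)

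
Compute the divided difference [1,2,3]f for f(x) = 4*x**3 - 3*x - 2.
24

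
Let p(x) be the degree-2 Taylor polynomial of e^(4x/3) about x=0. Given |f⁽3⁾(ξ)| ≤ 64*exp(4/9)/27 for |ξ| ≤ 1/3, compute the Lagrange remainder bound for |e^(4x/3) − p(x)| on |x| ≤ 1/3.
32*exp(4/9)/2187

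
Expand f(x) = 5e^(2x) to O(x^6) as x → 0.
5 + 10*x + 10*x**2 + 20*x**3/3 + 10*x**4/3 + 4*x**5/3 + O(x**6)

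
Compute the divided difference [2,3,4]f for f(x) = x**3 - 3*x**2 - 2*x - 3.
6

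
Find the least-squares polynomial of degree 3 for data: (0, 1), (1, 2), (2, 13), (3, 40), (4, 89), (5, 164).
67/63 + (-503/189)x + (317/126)x² + (49/54)x³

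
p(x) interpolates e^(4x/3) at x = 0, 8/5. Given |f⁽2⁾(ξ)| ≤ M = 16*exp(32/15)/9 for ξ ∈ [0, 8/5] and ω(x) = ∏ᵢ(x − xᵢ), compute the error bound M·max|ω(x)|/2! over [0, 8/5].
128*exp(32/15)/225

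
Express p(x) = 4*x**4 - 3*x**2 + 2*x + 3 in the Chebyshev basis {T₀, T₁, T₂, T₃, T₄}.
(3)T₀ + (2)T₁ + (1/2)T₂ + (1/2)T₄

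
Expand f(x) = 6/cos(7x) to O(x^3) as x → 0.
6 + 147*x**2 + O(x**3)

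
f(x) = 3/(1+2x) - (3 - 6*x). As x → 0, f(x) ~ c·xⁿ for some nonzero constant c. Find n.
2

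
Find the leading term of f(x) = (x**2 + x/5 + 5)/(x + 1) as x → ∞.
x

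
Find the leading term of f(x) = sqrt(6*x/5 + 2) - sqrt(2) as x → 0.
3*sqrt(2)*x/10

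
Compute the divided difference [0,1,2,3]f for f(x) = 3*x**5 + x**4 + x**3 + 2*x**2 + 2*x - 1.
82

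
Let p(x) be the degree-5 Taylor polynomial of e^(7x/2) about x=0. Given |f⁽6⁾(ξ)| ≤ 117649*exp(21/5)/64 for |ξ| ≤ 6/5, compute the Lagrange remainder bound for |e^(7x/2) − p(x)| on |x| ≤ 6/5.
9529569*exp(21/5)/1250000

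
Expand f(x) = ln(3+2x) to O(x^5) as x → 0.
log(3) + 2*x/3 - 2*x**2/9 + 8*x**3/81 - 4*x**4/81 + O(x**5)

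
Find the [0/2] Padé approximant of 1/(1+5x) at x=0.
1/(5*x + 1)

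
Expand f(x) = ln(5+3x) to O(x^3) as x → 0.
log(5) + 3*x/5 - 9*x**2/50 + O(x**3)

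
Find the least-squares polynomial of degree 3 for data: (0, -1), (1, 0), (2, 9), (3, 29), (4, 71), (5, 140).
-71/63 + (169/189)x + (-29/63)x² + (32/27)x³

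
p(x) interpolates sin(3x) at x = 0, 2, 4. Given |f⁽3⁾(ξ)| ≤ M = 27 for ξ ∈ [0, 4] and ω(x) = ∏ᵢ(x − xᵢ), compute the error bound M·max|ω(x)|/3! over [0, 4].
8*sqrt(3)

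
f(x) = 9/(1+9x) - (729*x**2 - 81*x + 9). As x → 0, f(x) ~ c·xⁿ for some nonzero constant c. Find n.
3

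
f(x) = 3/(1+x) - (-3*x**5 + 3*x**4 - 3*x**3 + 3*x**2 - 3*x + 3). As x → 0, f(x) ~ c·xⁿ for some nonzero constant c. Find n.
6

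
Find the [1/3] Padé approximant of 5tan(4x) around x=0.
20*x/(1 - 16*x**2/3)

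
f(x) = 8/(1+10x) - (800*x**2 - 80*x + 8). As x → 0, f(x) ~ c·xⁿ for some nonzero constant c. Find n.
3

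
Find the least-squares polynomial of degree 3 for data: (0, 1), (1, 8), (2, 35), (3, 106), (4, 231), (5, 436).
22/21 + (221/126)x + (37/21)x² + (55/18)x³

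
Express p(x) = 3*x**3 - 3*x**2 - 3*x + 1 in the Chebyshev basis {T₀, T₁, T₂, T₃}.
(-1/2)T₀ + (-3/4)T₁ + (-3/2)T₂ + (3/4)T₃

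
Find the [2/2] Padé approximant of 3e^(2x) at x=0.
(x**2 + 3*x + 3)/(x**2/3 - x + 1)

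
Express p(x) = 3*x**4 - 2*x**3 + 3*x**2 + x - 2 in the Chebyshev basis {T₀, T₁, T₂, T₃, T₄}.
(5/8)T₀ + (-1/2)T₁ + (3)T₂ + (-1/2)T₃ + (3/8)T₄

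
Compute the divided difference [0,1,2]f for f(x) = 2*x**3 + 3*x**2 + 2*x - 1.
9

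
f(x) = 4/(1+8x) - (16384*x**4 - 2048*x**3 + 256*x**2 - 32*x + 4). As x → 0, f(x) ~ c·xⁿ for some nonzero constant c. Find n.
5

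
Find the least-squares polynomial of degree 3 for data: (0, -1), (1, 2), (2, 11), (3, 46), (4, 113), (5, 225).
-2/3 + (4/9)x + (-11/12)x² + (71/36)x³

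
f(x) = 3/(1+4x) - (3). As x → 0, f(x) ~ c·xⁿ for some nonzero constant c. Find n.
1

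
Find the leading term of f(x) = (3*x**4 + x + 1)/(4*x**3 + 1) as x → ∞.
3*x/4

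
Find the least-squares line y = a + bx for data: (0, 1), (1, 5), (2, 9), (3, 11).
a = 7/5, b = 17/5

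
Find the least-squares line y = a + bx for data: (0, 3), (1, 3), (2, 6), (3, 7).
a = 5/2, b = 3/2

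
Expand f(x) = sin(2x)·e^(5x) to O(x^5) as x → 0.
2*x + 10*x**2 + 71*x**3/3 + 35*x**4 + O(x**5)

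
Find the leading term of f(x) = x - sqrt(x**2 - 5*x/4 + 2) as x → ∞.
5/8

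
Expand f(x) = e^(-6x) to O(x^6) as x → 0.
1 - 6*x + 18*x**2 - 36*x**3 + 54*x**4 - 324*x**5/5 + O(x**6)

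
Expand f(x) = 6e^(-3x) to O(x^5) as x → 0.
6 - 18*x + 27*x**2 - 27*x**3 + 81*x**4/4 + O(x**5)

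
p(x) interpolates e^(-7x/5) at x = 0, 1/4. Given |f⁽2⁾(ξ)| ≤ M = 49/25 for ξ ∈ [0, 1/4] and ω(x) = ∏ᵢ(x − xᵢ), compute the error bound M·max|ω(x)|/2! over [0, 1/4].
49/3200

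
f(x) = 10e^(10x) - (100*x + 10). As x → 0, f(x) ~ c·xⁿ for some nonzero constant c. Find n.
2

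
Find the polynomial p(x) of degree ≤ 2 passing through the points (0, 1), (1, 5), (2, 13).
2*x**2 + 2*x + 1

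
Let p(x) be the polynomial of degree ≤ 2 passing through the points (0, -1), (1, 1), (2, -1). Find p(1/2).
1/2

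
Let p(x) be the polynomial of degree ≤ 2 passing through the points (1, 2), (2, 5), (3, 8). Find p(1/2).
1/2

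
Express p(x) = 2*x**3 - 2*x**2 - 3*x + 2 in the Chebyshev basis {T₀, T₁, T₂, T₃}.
T₀ + (-3/2)T₁ - T₂ + (1/2)T₃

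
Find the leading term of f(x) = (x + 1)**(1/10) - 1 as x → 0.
x/10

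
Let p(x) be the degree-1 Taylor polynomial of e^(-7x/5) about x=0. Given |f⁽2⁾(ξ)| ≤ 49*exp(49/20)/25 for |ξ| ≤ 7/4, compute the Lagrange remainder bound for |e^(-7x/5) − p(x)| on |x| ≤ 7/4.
2401*exp(49/20)/800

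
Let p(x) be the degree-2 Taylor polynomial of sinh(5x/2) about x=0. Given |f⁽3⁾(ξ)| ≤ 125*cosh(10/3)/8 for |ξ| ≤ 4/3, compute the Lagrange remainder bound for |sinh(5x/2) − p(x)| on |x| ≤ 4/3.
500*cosh(10/3)/81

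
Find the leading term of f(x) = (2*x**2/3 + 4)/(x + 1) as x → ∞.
2*x/3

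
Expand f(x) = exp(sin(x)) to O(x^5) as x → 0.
1 + x + x**2/2 - x**4/8 + O(x**5)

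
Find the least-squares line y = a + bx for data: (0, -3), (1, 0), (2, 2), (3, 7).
a = -33/10, b = 16/5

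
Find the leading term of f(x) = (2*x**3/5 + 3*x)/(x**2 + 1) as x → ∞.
2*x/5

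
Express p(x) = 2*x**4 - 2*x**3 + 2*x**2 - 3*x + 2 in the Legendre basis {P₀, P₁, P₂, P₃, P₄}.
(46/15)P₀ + (-21/5)P₁ + (52/21)P₂ + (-4/5)P₃ + (16/35)P₄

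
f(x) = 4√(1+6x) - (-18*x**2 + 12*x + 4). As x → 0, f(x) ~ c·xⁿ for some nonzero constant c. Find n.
3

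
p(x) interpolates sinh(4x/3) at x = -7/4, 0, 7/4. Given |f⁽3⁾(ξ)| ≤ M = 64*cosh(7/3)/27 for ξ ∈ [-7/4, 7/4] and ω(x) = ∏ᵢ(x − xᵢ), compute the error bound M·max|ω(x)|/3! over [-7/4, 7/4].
343*sqrt(3)*cosh(7/3)/729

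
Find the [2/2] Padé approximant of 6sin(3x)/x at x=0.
(18 - 189*x**2/10)/(9*x**2/20 + 1)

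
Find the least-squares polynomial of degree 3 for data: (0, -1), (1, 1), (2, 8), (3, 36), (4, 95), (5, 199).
-8/9 + (472/189)x + (-397/126)x² + (115/54)x³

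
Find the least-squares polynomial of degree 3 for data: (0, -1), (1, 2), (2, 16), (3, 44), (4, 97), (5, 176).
-1 + (1/14)x + (29/14)x² + x³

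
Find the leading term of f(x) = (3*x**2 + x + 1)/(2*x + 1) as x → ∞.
3*x/2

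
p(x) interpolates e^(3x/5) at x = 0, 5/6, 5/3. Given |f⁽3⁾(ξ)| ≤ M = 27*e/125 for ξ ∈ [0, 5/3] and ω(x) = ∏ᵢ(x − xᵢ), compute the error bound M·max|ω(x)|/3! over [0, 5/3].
sqrt(3)*e/216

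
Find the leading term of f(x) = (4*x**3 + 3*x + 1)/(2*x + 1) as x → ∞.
2*x**2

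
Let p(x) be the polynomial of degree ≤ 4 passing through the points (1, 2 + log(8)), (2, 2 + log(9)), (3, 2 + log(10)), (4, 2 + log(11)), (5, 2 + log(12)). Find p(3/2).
2 + log(9*11**(7/32)*2**(25/128)*3**(19/128)*5**(29/64)/5)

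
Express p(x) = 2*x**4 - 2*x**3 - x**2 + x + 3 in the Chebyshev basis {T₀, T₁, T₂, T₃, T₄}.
(13/4)T₀ + (-1/2)T₁ + (1/2)T₂ + (-1/2)T₃ + (1/4)T₄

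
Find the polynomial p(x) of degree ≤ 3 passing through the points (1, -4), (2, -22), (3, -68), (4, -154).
-2*x**3 - 2*x**2 + 2*x - 2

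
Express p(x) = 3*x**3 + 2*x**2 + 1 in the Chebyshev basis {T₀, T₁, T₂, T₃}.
(2)T₀ + (9/4)T₁ + T₂ + (3/4)T₃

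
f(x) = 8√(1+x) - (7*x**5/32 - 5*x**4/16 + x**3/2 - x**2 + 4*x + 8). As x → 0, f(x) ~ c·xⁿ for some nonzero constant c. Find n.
6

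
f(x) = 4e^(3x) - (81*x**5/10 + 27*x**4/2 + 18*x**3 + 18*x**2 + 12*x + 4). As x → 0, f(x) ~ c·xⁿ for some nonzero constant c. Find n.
6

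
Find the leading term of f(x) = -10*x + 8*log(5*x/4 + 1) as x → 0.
-25*x**2/4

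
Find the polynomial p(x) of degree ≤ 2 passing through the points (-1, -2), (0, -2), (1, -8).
-3*x**2 - 3*x - 2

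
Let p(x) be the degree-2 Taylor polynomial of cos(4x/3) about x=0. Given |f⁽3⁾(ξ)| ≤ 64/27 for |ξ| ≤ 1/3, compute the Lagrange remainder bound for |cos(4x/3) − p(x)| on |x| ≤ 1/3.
32/2187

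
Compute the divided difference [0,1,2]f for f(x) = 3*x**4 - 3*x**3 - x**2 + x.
11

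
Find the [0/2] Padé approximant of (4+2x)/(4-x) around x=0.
1/(3*x**2/8 - 3*x/4 + 1)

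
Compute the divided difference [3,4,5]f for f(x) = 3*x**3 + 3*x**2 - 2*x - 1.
39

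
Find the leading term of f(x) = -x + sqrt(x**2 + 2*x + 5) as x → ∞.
1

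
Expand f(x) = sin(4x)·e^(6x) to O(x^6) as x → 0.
4*x + 24*x**2 + 184*x**3/3 + 80*x**4 + 488*x**5/15 + O(x**6)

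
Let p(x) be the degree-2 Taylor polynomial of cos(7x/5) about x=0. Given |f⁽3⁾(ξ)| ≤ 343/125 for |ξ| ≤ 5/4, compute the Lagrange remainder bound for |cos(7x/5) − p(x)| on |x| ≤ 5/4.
343/384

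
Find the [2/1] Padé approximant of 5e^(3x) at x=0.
(15*x**2/2 + 10*x + 5)/(1 - x)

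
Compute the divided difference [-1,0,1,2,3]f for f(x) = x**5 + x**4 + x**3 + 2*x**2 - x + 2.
6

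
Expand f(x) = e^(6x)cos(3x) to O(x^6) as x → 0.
1 + 6*x + 27*x**2/2 + 9*x**3 - 189*x**4/8 - 1539*x**5/20 + O(x**6)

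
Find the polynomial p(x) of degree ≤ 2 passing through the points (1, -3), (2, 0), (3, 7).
2*x**2 - 3*x - 2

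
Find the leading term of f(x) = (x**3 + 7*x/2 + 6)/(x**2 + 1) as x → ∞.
x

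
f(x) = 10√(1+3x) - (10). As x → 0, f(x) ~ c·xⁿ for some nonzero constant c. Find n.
1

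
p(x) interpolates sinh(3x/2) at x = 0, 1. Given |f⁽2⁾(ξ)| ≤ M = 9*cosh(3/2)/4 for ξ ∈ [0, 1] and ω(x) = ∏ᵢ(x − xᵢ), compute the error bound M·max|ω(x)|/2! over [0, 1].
9*cosh(3/2)/32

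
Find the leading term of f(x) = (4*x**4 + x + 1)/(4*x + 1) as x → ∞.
x**3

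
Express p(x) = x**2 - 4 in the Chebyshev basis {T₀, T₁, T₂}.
(-7/2)T₀ + (1/2)T₂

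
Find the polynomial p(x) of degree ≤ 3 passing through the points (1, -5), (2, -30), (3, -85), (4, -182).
-2*x**3 - 3*x**2 - 2*x + 2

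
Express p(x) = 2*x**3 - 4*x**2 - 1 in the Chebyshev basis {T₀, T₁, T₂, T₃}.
(-3)T₀ + (3/2)T₁ + (-2)T₂ + (1/2)T₃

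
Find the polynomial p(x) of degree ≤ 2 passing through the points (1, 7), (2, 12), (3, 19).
x**2 + 2*x + 4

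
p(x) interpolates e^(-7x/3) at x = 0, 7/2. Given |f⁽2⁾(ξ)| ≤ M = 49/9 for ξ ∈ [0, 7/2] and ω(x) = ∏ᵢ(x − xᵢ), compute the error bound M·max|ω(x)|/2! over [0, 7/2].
2401/288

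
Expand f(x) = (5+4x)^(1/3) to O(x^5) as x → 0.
5**(1/3) + 4*5**(1/3)*x/15 - 16*5**(1/3)*x**2/225 + 64*5**(1/3)*x**3/2025 - 512*5**(1/3)*x**4/30375 + O(x**5)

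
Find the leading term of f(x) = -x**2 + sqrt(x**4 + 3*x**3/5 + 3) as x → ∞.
3*x/10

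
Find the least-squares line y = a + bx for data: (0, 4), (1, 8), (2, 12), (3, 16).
a = 4, b = 4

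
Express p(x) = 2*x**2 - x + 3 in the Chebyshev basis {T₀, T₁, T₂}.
(4)T₀ - T₁ + T₂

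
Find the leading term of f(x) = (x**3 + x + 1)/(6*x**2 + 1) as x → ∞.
x/6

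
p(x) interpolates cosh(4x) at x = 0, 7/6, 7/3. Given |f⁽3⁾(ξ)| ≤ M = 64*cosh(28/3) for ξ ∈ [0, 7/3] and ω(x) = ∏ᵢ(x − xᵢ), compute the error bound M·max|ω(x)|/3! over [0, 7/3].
2744*sqrt(3)*cosh(28/3)/729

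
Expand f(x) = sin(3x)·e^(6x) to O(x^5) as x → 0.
3*x + 18*x**2 + 99*x**3/2 + 81*x**4 + O(x**5)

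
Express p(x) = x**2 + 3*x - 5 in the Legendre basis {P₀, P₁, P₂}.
(-14/3)P₀ + (3)P₁ + (2/3)P₂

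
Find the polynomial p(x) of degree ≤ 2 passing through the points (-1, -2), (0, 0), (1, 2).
2*x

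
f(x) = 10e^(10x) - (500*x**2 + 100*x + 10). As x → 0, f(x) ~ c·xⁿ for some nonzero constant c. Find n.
3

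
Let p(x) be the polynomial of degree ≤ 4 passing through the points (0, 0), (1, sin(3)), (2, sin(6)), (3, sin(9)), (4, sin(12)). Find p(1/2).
-5*sin(12)/128 + 7*sin(9)/32 - 35*sin(6)/64 + 35*sin(3)/32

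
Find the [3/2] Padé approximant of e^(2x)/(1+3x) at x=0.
(536*x**3/1455 + 498*x**2/485 + 147*x/97 + 1)/(-707*x**2/485 + 244*x/97 + 1)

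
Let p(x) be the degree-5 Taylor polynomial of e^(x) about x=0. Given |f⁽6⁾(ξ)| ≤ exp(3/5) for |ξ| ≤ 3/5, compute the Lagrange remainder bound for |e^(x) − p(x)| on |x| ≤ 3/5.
81*exp(3/5)/1250000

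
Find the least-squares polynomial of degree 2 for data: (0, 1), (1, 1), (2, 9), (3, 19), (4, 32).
2/5 + (2)x²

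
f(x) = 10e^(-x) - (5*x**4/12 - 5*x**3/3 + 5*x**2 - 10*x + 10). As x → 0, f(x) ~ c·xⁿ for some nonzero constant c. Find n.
5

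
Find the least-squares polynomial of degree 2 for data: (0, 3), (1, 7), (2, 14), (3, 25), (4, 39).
106/35 + (15/7)x + (12/7)x²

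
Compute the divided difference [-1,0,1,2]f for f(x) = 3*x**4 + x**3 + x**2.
7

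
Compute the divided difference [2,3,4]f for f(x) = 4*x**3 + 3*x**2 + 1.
39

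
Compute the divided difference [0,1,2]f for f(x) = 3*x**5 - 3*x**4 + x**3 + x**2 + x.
28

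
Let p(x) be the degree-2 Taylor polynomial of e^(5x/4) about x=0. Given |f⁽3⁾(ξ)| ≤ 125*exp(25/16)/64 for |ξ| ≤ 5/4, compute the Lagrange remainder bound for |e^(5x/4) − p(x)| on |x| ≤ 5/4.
15625*exp(25/16)/24576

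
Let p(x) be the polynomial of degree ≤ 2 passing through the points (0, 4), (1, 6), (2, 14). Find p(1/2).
17/4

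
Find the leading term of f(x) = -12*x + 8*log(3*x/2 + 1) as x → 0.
-9*x**2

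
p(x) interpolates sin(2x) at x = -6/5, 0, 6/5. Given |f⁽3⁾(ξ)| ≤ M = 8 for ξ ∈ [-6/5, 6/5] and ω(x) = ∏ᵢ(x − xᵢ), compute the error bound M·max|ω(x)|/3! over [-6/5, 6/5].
64*sqrt(3)/125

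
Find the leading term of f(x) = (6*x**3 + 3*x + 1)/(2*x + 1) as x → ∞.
3*x**2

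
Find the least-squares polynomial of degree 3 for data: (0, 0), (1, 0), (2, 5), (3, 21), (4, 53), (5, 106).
5/126 + (-839/756)x + (4/63)x² + (95/108)x³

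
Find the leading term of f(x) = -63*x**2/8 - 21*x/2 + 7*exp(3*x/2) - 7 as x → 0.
63*x**3/16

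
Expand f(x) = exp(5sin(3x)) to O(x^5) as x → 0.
1 + 15*x + 225*x**2/2 + 540*x**3 + 14175*x**4/8 + O(x**5)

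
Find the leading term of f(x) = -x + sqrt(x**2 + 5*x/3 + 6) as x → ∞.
5/6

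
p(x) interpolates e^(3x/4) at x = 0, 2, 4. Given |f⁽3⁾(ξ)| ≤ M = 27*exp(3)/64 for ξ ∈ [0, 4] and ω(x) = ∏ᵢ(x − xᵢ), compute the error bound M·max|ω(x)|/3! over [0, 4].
sqrt(3)*exp(3)/8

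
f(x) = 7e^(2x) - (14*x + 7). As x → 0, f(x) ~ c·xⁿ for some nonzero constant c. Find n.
2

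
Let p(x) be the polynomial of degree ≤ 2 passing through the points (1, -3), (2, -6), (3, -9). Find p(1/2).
-3/2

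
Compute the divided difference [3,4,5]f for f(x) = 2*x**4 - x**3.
182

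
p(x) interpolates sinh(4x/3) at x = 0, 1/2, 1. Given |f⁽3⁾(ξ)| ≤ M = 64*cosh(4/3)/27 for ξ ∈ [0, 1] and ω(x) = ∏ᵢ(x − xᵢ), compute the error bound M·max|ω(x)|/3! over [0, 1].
8*sqrt(3)*cosh(4/3)/729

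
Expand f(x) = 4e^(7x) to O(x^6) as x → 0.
4 + 28*x + 98*x**2 + 686*x**3/3 + 2401*x**4/6 + 16807*x**5/30 + O(x**6)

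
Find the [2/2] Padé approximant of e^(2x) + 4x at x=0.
(-x**2/9 + 17*x/3 + 1)/(-x**2/9 - x/3 + 1)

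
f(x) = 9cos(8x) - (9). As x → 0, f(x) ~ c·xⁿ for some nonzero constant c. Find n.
2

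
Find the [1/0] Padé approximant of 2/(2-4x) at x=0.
2*x + 1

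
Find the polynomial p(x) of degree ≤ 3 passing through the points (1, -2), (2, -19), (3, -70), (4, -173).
-3*x**3 + x**2 + x - 1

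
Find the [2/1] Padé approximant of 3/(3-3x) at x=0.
1/(1 - x)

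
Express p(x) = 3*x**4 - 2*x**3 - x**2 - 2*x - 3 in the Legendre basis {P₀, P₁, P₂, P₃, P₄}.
(-41/15)P₀ + (-16/5)P₁ + (22/21)P₂ + (-4/5)P₃ + (24/35)P₄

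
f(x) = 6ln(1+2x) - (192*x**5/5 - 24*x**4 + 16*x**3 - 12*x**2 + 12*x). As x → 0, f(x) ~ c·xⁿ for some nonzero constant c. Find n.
6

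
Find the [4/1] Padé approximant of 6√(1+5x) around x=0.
(1125*x**4/64 - 75*x**3/4 + 135*x**2/4 + 36*x + 6)/(7*x/2 + 1)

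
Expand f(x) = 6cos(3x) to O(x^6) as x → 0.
6 - 27*x**2 + 81*x**4/4 + O(x**6)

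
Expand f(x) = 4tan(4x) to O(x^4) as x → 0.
16*x + 256*x**3/3 + O(x**4)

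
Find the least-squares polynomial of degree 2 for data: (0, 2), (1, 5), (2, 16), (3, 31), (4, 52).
12/7 + (41/35)x + (20/7)x²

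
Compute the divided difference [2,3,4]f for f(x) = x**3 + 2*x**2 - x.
11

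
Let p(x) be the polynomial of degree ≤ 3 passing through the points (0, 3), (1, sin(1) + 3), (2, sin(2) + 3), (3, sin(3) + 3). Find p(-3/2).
-189*sin(1)/16 - 35*sin(3)/16 + 3 + 135*sin(2)/16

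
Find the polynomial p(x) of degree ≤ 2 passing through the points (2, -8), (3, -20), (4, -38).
-3*x**2 + 3*x - 2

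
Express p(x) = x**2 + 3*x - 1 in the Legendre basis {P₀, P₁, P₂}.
(-2/3)P₀ + (3)P₁ + (2/3)P₂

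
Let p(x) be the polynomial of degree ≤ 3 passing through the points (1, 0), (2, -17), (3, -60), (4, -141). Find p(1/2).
5/2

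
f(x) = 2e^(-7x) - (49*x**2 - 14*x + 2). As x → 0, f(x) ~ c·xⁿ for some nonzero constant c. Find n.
3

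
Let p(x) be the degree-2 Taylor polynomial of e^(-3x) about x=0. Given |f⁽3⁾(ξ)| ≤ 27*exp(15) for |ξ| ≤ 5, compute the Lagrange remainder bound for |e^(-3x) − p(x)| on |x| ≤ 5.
1125*exp(15)/2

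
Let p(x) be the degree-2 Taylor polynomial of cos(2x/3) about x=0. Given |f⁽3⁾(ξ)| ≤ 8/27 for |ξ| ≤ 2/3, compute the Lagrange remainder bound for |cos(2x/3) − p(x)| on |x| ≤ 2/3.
32/2187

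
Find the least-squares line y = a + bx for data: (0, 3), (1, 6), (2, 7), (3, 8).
a = 18/5, b = 8/5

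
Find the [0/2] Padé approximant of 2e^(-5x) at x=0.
2/(25*x**2/2 + 5*x + 1)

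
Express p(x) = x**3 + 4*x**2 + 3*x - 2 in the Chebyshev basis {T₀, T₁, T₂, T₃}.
(15/4)T₁ + (2)T₂ + (1/4)T₃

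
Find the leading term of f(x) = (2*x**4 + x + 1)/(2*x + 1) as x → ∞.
x**3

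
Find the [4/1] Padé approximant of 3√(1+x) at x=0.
(9*x**4/640 - 3*x**3/40 + 27*x**2/40 + 18*x/5 + 3)/(7*x/10 + 1)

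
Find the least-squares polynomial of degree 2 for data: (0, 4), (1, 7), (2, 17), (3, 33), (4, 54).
19/5 + (3/5)x + (3)x²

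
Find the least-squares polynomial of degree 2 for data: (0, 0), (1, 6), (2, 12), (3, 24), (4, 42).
24/35 + (57/35)x + (15/7)x²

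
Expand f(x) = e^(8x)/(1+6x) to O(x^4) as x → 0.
1 + 2*x + 20*x**2 - 104*x**3/3 + O(x**4)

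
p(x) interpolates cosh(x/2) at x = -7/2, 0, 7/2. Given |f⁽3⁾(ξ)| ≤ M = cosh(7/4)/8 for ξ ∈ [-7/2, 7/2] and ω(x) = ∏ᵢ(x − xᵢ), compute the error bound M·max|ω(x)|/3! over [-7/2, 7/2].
343*sqrt(3)*cosh(7/4)/1728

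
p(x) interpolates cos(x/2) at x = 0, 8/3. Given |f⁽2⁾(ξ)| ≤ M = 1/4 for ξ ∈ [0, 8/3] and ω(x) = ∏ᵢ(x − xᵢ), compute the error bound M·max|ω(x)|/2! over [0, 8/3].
2/9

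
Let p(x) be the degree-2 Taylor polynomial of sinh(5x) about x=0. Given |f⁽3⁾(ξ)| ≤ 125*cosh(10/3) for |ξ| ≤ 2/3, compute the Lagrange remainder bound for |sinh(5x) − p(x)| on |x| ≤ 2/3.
500*cosh(10/3)/81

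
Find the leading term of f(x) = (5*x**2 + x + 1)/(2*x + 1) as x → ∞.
5*x/2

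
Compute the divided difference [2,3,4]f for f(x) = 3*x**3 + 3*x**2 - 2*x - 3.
30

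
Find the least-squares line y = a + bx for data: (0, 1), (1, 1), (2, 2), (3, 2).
a = 9/10, b = 2/5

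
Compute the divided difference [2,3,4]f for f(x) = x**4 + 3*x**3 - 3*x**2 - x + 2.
79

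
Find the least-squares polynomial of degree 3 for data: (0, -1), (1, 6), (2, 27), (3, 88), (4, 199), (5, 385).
-53/63 + (209/54)x + (-215/252)x² + (335/108)x³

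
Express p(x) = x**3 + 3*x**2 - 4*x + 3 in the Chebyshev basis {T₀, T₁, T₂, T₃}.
(9/2)T₀ + (-13/4)T₁ + (3/2)T₂ + (1/4)T₃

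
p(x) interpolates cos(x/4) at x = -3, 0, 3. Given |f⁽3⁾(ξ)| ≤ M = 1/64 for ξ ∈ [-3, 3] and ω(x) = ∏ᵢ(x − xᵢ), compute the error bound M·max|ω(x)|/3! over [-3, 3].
sqrt(3)/64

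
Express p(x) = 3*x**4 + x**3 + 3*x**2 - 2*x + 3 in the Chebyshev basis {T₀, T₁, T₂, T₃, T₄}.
(45/8)T₀ + (-5/4)T₁ + (3)T₂ + (1/4)T₃ + (3/8)T₄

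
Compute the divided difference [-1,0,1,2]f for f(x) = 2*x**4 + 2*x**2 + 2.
4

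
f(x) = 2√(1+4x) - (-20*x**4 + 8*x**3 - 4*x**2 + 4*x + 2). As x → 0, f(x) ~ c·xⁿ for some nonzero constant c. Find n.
5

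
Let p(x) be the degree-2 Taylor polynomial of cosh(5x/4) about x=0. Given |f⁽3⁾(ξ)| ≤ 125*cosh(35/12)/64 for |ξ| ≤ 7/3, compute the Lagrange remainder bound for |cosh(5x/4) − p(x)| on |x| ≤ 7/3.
42875*cosh(35/12)/10368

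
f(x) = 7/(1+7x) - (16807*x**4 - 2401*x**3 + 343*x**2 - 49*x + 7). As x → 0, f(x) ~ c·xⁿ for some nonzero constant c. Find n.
5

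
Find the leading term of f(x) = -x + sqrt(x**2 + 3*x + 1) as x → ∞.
3/2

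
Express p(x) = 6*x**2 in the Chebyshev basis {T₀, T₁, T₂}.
(3)T₀ + (3)T₂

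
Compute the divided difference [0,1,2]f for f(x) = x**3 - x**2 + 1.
2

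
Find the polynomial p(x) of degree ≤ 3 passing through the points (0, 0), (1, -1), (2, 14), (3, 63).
3*x**3 - x**2 - 3*x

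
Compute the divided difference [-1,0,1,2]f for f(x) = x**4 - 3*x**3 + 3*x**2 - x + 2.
-1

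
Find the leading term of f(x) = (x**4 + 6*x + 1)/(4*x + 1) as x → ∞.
x**3/4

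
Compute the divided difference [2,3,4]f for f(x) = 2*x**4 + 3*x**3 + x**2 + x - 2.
138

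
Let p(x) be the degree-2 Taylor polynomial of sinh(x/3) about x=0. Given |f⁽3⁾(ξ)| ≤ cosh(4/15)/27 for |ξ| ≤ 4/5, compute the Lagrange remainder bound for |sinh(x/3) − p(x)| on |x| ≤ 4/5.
32*cosh(4/15)/10125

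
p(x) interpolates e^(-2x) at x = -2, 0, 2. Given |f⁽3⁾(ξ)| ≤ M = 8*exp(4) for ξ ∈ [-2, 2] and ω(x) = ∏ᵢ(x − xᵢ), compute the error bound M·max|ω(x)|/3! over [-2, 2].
64*sqrt(3)*exp(4)/27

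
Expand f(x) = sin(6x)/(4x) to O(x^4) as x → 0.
3/2 - 9*x**2 + O(x**4)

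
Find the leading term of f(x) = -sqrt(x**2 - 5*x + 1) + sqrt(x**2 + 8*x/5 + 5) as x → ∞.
33/10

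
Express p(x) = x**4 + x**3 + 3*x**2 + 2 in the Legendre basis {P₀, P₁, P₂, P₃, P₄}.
(16/5)P₀ + (3/5)P₁ + (18/7)P₂ + (2/5)P₃ + (8/35)P₄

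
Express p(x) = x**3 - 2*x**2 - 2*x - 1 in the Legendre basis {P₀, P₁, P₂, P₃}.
(-5/3)P₀ + (-7/5)P₁ + (-4/3)P₂ + (2/5)P₃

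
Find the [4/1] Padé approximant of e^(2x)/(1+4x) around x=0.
(854*x**4/1165 + 920*x**3/699 + 2334*x**2/1165 + 2328*x/1165 + 1)/(4658*x/1165 + 1)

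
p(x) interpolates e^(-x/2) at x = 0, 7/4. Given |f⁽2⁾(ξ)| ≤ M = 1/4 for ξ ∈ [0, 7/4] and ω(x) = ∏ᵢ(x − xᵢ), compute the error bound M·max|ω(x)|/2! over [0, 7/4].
49/512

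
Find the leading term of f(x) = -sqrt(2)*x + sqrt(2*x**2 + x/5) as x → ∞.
sqrt(2)/20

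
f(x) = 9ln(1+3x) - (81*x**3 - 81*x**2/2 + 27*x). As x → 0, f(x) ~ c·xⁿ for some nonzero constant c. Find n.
4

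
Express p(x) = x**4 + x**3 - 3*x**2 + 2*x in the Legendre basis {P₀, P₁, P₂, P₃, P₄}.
(-4/5)P₀ + (13/5)P₁ + (-10/7)P₂ + (2/5)P₃ + (8/35)P₄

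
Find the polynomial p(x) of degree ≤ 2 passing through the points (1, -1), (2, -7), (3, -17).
1 - 2*x**2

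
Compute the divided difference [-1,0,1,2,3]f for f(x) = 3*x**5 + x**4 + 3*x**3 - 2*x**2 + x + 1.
16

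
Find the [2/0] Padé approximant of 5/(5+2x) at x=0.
4*x**2/25 - 2*x/5 + 1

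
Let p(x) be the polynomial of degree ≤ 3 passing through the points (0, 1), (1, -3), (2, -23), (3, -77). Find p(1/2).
-1/8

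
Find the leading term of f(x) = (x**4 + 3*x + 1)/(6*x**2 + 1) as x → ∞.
x**2/6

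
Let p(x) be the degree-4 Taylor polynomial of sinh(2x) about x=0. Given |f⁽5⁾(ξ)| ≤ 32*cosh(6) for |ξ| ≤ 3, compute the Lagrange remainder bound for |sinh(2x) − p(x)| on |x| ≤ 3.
324*cosh(6)/5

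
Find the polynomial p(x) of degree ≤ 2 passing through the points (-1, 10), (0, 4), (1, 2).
2*x**2 - 4*x + 4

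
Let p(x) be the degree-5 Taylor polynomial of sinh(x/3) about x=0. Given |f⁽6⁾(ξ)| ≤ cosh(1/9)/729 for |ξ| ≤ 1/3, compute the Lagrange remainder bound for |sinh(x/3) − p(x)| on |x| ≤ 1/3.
cosh(1/9)/382637520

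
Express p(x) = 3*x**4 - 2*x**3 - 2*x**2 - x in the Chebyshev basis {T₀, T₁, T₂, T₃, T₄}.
(1/8)T₀ + (-5/2)T₁ + (1/2)T₂ + (-1/2)T₃ + (3/8)T₄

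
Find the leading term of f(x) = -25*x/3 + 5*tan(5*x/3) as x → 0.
625*x**3/81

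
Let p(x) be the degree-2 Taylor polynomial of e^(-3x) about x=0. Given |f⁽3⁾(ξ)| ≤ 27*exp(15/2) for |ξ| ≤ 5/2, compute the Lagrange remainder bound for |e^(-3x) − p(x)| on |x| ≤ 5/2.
1125*exp(15/2)/16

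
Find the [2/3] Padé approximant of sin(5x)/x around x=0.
(5 - 175*x**2/12)/(5*x**2/4 + 1)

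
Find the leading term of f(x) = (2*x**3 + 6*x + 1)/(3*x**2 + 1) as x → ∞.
2*x/3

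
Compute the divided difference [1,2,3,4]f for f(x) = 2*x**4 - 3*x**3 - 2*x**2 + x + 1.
17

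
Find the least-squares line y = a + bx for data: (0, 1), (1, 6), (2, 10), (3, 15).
a = 11/10, b = 23/5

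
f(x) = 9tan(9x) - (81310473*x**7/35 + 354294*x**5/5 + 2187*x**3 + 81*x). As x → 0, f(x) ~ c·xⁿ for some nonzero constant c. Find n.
9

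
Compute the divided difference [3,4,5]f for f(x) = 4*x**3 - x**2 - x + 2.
47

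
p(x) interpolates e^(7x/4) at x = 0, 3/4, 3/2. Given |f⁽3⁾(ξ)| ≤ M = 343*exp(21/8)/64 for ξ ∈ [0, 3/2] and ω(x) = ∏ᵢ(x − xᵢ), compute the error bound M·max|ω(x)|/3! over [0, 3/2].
343*sqrt(3)*exp(21/8)/4096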